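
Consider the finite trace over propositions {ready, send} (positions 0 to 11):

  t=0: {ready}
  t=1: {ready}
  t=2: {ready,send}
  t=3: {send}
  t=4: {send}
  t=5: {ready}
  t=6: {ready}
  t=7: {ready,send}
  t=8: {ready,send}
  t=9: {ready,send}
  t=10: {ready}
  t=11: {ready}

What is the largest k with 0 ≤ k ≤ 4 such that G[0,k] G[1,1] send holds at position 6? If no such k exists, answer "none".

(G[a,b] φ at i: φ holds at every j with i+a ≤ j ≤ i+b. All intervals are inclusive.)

2

G[1,1] send must hold from j=6 onward; find where it first fails.
  j=6: holds
  j=7: holds
  j=8: holds
  j=9: fails
Holds on [6,8], so largest k = 2.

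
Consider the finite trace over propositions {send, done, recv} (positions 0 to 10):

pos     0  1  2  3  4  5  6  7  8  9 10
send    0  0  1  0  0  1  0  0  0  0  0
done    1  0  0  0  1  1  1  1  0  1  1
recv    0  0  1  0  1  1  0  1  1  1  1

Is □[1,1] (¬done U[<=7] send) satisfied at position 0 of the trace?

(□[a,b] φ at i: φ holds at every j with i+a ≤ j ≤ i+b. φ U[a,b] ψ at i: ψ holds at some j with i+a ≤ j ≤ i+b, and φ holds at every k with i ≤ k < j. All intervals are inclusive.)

Check (¬done U[<=7] send) at every j in [1,1]:
  j=1: holds
All positions satisfy it → formula holds.

Yes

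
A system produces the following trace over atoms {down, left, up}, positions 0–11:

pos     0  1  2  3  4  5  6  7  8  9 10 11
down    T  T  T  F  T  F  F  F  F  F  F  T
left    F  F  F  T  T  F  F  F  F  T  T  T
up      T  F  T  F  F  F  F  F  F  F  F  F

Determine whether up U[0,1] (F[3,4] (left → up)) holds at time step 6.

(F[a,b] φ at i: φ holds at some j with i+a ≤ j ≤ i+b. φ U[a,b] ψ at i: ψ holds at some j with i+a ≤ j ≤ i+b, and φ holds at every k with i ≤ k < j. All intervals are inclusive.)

Does not hold

Need some j in [6,7] with F[3,4] (left → up), and up at every k in [6,j-1].
  j=6: F[3,4] (left → up) — fails (none in [9,10]).
  j=7: F[3,4] (left → up) — fails (none in [10,11]).
No j in the window works → until fails.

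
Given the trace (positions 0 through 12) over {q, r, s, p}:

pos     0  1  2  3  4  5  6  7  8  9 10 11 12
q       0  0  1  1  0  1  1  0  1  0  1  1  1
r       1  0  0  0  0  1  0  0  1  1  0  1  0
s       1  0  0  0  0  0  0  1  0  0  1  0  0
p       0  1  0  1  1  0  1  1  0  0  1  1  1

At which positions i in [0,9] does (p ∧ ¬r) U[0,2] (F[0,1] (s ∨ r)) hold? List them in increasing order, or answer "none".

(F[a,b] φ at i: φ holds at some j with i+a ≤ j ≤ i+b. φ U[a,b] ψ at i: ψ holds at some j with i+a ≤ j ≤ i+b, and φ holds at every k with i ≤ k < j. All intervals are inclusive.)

Evaluate at each i in [0,9]:
  i=0: ✓ (rhs at j=0)
  i=1: ✗ (no rhs in [1,3])
  i=2: ✗ (lhs fails at k=2 before rhs at j=4)
  i=3: ✓ (rhs at j=4; lhs holds on [3,3])
  i=4: ✓ (rhs at j=4)
  i=5: ✓ (rhs at j=5)
  i=6: ✓ (rhs at j=6)
  i=7: ✓ (rhs at j=7)
  i=8: ✓ (rhs at j=8)
  i=9: ✓ (rhs at j=9)

0, 3, 4, 5, 6, 7, 8, 9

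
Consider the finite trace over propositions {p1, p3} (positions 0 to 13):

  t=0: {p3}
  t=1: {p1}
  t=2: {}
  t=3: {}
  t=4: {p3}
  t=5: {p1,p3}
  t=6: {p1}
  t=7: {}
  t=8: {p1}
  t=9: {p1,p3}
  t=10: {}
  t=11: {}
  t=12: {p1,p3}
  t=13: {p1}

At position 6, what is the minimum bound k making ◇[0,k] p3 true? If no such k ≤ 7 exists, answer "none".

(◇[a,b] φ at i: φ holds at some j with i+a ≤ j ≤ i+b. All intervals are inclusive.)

Scan j = 6,7,… for p3:
  j=6: fails
  j=7: fails
  j=8: fails
  j=9: holds
First hit at j=9, so smallest k = 9-6 = 3.

3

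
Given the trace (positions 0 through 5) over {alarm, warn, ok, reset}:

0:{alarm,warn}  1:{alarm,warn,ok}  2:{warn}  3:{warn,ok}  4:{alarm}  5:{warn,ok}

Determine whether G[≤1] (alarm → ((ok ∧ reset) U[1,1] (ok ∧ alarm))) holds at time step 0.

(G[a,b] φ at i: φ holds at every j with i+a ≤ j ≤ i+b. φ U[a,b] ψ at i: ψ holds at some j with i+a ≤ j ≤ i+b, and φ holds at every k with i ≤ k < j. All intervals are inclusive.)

No

Check (alarm → ((ok ∧ reset) U[1,1] (ok ∧ alarm))) at every j in [0,1]:
  j=0: antecedent true; consequent fails → ✗
  j=1: antecedent true; consequent fails → ✗
Fails at j=0 → formula fails.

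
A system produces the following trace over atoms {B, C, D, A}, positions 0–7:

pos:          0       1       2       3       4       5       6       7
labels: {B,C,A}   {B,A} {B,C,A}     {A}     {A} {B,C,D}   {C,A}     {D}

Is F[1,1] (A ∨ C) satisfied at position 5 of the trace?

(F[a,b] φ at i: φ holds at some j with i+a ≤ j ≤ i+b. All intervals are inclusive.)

Check (A ∨ C) at each j in [6,6]:
  j=6: true
Found at j=6 → formula holds.

Yes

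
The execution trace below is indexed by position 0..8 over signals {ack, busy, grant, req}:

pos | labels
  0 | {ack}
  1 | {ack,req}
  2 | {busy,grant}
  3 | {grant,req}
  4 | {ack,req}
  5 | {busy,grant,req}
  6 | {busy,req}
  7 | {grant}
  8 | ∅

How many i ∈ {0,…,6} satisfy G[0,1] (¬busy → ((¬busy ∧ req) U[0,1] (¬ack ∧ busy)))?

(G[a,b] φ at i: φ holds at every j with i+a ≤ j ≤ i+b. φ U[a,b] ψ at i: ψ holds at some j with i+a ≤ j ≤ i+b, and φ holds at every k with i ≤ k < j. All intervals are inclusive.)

3

Evaluate at each i in [0,6]:
  i=0: ✗ (fails at j=0)
  i=1: ✓ (all of [1,2])
  i=2: ✗ (fails at j=3)
  i=3: ✗ (fails at j=3)
  i=4: ✓ (all of [4,5])
  i=5: ✓ (all of [5,6])
  i=6: ✗ (fails at j=7)
Positions where it holds: {1, 4, 5} → 3.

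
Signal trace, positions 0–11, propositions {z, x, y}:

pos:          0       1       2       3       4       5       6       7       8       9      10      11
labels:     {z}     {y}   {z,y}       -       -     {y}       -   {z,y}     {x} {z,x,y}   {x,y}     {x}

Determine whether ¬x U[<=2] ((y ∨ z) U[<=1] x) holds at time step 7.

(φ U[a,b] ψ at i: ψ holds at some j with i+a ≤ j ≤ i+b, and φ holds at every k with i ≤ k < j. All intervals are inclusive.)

Holds

Need some j in [7,9] with ((y ∨ z) U[<=1] x), and ¬x at every k in [7,j-1].
  j=7: ((y ∨ z) U[<=1] x) holds; no prefix to check → satisfied.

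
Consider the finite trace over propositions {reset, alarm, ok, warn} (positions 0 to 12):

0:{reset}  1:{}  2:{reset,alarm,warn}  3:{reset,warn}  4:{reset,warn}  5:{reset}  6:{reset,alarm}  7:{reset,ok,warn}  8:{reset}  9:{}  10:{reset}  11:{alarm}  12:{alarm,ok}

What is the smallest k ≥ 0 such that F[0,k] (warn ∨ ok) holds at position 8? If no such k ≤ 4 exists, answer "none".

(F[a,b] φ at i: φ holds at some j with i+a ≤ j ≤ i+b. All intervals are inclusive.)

4

Scan j = 8,9,… for (warn ∨ ok):
  j=8: fails
  j=9: fails
  j=10: fails
  j=11: fails
  j=12: holds
First hit at j=12, so smallest k = 12-8 = 4.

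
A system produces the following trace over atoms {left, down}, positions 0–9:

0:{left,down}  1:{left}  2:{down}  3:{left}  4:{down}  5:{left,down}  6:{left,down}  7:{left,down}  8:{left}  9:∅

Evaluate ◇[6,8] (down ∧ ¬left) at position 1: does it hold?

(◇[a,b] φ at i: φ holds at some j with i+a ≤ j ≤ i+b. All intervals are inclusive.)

Check (down ∧ ¬left) at each j in [7,9]:
  j=7: false
  j=8: false
  j=9: false
No position in the window satisfies it → formula fails.

False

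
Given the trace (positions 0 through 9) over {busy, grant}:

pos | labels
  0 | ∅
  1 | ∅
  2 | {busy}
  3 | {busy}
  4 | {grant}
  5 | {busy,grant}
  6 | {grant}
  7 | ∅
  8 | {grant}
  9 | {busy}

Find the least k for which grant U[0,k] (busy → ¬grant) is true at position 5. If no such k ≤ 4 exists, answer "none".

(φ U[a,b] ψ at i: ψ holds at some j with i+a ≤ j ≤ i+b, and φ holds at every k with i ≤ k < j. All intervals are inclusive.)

Need earliest j ≥ 5 with (busy → ¬grant), and grant at every k in [5,j-1].
  j=5: rhs fails.
  j=6: rhs holds; lhs holds on [5,5]. k = 1.

1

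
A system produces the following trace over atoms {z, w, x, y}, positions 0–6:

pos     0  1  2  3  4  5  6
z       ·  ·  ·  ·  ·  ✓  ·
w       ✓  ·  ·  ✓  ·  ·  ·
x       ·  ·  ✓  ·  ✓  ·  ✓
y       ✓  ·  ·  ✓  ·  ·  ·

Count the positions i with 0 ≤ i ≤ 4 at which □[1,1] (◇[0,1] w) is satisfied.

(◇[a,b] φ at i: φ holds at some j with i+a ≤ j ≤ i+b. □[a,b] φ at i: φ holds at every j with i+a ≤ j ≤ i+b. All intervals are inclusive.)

Evaluate at each i in [0,4]:
  i=0: ✗ (fails at j=1)
  i=1: ✓ (all of [2,2])
  i=2: ✓ (all of [3,3])
  i=3: ✗ (fails at j=4)
  i=4: ✗ (fails at j=5)
Positions where it holds: {1, 2} → 2.

2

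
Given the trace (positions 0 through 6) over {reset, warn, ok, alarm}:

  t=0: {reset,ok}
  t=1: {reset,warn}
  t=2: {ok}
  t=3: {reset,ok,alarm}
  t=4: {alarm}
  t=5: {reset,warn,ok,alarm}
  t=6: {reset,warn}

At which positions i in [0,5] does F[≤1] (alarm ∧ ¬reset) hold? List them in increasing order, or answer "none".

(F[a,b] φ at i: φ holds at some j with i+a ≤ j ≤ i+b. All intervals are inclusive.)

Evaluate at each i in [0,5]:
  i=0: ✗ (none in [0,1])
  i=1: ✗ (none in [1,2])
  i=2: ✗ (none in [2,3])
  i=3: ✓ (witness j=4)
  i=4: ✓ (witness j=4)
  i=5: ✗ (none in [5,6])

3, 4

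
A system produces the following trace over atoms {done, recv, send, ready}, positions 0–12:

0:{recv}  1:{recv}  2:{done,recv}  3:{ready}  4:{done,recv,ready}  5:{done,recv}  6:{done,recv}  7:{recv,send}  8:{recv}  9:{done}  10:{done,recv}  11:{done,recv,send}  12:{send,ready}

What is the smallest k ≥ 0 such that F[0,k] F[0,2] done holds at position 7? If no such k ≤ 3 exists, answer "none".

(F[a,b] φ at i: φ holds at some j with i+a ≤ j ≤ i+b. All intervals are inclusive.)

0

Scan j = 7,8,… for F[0,2] done:
  j=7: holds
First hit at j=7, so smallest k = 7-7 = 0.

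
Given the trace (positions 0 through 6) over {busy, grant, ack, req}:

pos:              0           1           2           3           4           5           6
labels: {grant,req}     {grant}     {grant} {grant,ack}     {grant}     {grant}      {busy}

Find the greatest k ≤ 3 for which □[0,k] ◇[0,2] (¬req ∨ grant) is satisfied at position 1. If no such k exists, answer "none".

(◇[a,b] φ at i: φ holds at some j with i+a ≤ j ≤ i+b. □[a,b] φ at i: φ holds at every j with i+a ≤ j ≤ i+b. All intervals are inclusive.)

◇[0,2] (¬req ∨ grant) must hold from j=1 onward; find where it first fails.
  j=1: holds
  j=2: holds
  j=3: holds
  j=4: holds
Holds through j=4; largest k = 3.

3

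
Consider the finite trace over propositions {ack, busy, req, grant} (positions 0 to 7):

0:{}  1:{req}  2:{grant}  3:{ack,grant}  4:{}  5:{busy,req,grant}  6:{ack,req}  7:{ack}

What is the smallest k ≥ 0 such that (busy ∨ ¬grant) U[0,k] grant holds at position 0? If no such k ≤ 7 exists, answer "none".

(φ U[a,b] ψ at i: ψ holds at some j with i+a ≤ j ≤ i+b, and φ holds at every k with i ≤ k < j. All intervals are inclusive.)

2

Need earliest j ≥ 0 with grant, and (busy ∨ ¬grant) at every k in [0,j-1].
  j=0: rhs fails.
  j=1: rhs fails.
  j=2: rhs holds; lhs holds on [0,1]. k = 2.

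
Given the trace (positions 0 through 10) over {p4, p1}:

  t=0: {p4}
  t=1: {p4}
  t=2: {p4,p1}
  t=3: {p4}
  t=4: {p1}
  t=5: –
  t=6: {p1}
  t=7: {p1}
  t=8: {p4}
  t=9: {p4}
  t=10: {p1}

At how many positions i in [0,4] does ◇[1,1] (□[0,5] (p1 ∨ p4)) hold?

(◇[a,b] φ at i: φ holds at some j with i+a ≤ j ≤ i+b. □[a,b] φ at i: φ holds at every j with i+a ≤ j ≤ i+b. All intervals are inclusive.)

0

Evaluate at each i in [0,4]:
  i=0: ✗ (none in [1,1])
  i=1: ✗ (none in [2,2])
  i=2: ✗ (none in [3,3])
  i=3: ✗ (none in [4,4])
  i=4: ✗ (none in [5,5])
Positions where it holds: {} → 0.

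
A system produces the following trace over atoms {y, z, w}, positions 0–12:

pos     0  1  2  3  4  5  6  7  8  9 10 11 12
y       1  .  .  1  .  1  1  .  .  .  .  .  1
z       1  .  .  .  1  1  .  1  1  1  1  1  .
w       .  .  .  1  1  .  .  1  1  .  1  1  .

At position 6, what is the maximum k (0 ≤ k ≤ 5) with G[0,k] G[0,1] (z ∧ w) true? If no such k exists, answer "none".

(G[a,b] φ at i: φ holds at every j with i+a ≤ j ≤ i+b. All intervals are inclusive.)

G[0,1] (z ∧ w) must hold from j=6 onward; find where it first fails.
  j=6: fails → no k works.

none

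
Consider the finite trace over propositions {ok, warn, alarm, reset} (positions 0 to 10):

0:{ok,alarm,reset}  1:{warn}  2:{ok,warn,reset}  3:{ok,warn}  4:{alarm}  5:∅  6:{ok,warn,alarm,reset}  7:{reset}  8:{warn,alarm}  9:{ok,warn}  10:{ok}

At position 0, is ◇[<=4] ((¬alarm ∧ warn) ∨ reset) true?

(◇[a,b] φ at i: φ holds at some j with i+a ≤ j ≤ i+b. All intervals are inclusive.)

Holds

Check ((¬alarm ∧ warn) ∨ reset) at each j in [0,4]:
  j=0: true
  j=1: true
  j=2: true
  j=3: true
  j=4: false
Found at j=0 → formula holds.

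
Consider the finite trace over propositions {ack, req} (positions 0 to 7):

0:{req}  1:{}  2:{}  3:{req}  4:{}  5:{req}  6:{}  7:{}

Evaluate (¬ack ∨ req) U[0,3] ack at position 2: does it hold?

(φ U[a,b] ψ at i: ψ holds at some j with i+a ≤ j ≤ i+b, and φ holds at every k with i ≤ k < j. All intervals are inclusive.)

Need some j in [2,5] with ack, and (¬ack ∨ req) at every k in [2,j-1].
  j=2: ack false.
  j=3: ack false.
  j=4: ack false.
  j=5: ack false.
No j in the window works → until fails.

No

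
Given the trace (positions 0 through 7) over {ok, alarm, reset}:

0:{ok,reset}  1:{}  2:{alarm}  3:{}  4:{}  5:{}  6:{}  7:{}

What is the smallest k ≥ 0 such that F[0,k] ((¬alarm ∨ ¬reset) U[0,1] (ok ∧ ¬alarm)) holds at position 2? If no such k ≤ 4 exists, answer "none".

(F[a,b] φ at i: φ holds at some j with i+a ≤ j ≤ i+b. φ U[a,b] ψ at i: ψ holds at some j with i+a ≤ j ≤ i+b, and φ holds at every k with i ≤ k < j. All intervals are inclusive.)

Scan j = 2,3,… for ((¬alarm ∨ ¬reset) U[0,1] (ok ∧ ¬alarm)):
  j=2: fails
  j=3: fails
  j=4: fails
  j=5: fails
  j=6: fails
No j in [2,6] satisfies it → none.

none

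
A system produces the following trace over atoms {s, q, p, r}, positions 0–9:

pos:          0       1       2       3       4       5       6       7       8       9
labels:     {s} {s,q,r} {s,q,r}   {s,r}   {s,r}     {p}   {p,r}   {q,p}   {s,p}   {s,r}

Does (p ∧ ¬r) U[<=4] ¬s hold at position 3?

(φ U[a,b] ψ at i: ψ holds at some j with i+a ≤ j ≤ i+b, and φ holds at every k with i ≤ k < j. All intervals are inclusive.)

Does not hold

Need some j in [3,7] with ¬s, and (p ∧ ¬r) at every k in [3,j-1].
  j=3: ¬s false.
  j=4: ¬s false.
  j=5: ¬s holds, but (p ∧ ¬r) fails at k=3 → not this j.
  j=6: ¬s holds, but (p ∧ ¬r) fails at k=3 → not this j.
  j=7: ¬s holds, but (p ∧ ¬r) fails at k=3 → not this j.
No j in the window works → until fails.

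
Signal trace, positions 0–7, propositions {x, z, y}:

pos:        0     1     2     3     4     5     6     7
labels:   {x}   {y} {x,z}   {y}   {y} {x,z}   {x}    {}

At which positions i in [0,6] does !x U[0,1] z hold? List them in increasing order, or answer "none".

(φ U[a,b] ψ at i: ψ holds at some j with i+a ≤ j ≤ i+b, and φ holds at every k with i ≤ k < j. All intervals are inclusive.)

Evaluate at each i in [0,6]:
  i=0: ✗ (no rhs in [0,1])
  i=1: ✓ (rhs at j=2; lhs holds on [1,1])
  i=2: ✓ (rhs at j=2)
  i=3: ✗ (no rhs in [3,4])
  i=4: ✓ (rhs at j=5; lhs holds on [4,4])
  i=5: ✓ (rhs at j=5)
  i=6: ✗ (no rhs in [6,7])

1, 2, 4, 5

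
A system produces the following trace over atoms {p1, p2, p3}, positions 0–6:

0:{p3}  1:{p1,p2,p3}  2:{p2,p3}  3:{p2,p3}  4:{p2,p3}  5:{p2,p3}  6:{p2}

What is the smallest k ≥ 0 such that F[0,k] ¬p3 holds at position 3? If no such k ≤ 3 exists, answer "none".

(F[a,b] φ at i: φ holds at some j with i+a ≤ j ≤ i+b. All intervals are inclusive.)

Scan j = 3,4,… for ¬p3:
  j=3: fails
  j=4: fails
  j=5: fails
  j=6: holds
First hit at j=6, so smallest k = 6-3 = 3.

3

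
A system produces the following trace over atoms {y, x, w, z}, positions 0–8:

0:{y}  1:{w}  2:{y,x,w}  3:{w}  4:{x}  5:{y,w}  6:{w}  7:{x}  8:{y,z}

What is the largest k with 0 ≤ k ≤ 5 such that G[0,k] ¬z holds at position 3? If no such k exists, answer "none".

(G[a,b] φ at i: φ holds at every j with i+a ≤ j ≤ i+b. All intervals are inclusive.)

4

¬z must hold from j=3 onward; find where it first fails.
  j=3: holds
  j=4: holds
  j=5: holds
  j=6: holds
  j=7: holds
  j=8: fails
Holds on [3,7], so largest k = 4.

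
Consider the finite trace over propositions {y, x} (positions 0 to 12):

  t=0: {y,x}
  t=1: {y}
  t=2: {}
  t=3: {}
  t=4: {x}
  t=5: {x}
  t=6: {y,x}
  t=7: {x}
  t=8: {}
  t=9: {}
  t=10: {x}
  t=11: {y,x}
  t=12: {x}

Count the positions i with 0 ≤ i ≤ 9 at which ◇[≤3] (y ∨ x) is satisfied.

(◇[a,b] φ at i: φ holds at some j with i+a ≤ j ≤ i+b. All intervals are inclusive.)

Evaluate at each i in [0,9]:
  i=0: ✓ (witness j=0)
  i=1: ✓ (witness j=1)
  i=2: ✓ (witness j=4)
  i=3: ✓ (witness j=4)
  i=4: ✓ (witness j=4)
  i=5: ✓ (witness j=5)
  i=6: ✓ (witness j=6)
  i=7: ✓ (witness j=7)
  i=8: ✓ (witness j=10)
  i=9: ✓ (witness j=10)
Positions where it holds: {0, 1, 2, 3, 4, 5, 6, 7, 8, 9} → 10.

10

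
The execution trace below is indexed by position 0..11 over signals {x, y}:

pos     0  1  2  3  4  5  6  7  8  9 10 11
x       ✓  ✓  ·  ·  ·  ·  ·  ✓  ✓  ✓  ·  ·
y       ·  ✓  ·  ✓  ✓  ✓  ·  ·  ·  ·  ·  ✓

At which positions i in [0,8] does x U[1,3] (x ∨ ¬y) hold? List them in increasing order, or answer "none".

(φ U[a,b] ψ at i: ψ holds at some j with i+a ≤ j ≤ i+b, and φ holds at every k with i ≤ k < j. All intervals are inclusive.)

Evaluate at each i in [0,8]:
  i=0: ✓ (rhs at j=1; lhs holds on [0,0])
  i=1: ✓ (rhs at j=2; lhs holds on [1,1])
  i=2: ✗ (no rhs in [3,5])
  i=3: ✗ (lhs fails at k=3 before rhs at j=6)
  i=4: ✗ (lhs fails at k=4 before rhs at j=6)
  i=5: ✗ (lhs fails at k=5 before rhs at j=6)
  i=6: ✗ (lhs fails at k=6 before rhs at j=7)
  i=7: ✓ (rhs at j=8; lhs holds on [7,7])
  i=8: ✓ (rhs at j=9; lhs holds on [8,8])

0, 1, 7, 8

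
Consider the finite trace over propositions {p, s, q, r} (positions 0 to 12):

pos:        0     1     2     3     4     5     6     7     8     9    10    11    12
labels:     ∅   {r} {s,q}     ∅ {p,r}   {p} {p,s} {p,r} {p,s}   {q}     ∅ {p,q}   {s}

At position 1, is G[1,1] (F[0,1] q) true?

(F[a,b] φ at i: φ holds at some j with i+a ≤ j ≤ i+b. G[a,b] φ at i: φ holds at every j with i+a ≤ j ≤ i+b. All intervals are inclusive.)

Check F[0,1] q at every j in [2,2]:
  j=2: holds (witness at 2)
All positions satisfy it → formula holds.

True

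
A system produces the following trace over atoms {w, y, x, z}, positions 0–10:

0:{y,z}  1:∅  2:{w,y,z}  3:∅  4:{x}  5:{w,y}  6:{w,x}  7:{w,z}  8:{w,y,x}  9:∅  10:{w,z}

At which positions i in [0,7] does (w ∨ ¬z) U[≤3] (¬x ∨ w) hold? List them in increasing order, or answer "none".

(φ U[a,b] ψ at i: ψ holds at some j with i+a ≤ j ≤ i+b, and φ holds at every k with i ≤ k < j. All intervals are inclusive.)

0, 1, 2, 3, 4, 5, 6, 7

Evaluate at each i in [0,7]:
  i=0: ✓ (rhs at j=0)
  i=1: ✓ (rhs at j=1)
  i=2: ✓ (rhs at j=2)
  i=3: ✓ (rhs at j=3)
  i=4: ✓ (rhs at j=5; lhs holds on [4,4])
  i=5: ✓ (rhs at j=5)
  i=6: ✓ (rhs at j=6)
  i=7: ✓ (rhs at j=7)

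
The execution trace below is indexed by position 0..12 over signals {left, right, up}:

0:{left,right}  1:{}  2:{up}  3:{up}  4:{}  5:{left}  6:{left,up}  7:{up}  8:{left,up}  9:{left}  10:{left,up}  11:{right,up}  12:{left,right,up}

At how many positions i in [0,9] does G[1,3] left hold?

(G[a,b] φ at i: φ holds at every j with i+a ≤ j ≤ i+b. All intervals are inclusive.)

1

Evaluate at each i in [0,9]:
  i=0: ✗ (fails at j=1)
  i=1: ✗ (fails at j=2)
  i=2: ✗ (fails at j=3)
  i=3: ✗ (fails at j=4)
  i=4: ✗ (fails at j=7)
  i=5: ✗ (fails at j=7)
  i=6: ✗ (fails at j=7)
  i=7: ✓ (all of [8,10])
  i=8: ✗ (fails at j=11)
  i=9: ✗ (fails at j=11)
Positions where it holds: {7} → 1.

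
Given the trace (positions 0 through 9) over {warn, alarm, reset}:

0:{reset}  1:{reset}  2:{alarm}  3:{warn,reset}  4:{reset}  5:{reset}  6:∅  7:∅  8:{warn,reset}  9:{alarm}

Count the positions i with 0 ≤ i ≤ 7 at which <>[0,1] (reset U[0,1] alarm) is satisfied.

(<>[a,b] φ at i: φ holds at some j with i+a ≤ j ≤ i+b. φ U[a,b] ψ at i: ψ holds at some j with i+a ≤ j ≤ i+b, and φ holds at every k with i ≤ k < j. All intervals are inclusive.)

4

Evaluate at each i in [0,7]:
  i=0: ✓ (witness j=1)
  i=1: ✓ (witness j=1)
  i=2: ✓ (witness j=2)
  i=3: ✗ (none in [3,4])
  i=4: ✗ (none in [4,5])
  i=5: ✗ (none in [5,6])
  i=6: ✗ (none in [6,7])
  i=7: ✓ (witness j=8)
Positions where it holds: {0, 1, 2, 7} → 4.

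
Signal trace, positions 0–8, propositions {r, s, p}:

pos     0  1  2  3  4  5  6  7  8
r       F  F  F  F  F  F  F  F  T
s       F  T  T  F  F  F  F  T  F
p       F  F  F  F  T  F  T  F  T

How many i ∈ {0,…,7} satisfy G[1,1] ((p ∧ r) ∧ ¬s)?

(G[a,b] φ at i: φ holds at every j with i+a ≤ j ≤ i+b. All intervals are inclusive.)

1

Evaluate at each i in [0,7]:
  i=0: ✗ (fails at j=1)
  i=1: ✗ (fails at j=2)
  i=2: ✗ (fails at j=3)
  i=3: ✗ (fails at j=4)
  i=4: ✗ (fails at j=5)
  i=5: ✗ (fails at j=6)
  i=6: ✗ (fails at j=7)
  i=7: ✓ (all of [8,8])
Positions where it holds: {7} → 1.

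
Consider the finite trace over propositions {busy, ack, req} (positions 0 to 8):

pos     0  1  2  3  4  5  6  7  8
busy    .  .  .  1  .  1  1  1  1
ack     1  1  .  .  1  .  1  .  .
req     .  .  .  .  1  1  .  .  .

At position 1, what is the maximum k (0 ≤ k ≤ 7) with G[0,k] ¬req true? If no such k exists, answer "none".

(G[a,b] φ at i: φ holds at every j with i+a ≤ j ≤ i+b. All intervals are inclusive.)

2

¬req must hold from j=1 onward; find where it first fails.
  j=1: holds
  j=2: holds
  j=3: holds
  j=4: fails
Holds on [1,3], so largest k = 2.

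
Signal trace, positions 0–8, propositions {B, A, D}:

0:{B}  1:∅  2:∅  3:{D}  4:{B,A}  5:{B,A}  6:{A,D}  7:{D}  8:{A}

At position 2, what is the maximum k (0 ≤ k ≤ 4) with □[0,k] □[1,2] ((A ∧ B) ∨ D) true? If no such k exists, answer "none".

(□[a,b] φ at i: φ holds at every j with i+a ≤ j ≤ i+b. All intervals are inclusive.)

3

□[1,2] ((A ∧ B) ∨ D) must hold from j=2 onward; find where it first fails.
  j=2: holds
  j=3: holds
  j=4: holds
  j=5: holds
  j=6: fails
Holds on [2,5], so largest k = 3.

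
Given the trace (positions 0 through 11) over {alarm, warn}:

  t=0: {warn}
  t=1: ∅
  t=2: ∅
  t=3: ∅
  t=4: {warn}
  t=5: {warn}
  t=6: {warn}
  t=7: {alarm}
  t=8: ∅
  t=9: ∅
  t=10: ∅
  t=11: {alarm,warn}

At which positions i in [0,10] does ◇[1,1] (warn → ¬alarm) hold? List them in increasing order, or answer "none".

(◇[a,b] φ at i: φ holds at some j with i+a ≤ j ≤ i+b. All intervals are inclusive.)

0, 1, 2, 3, 4, 5, 6, 7, 8, 9

Evaluate at each i in [0,10]:
  i=0: ✓ (witness j=1)
  i=1: ✓ (witness j=2)
  i=2: ✓ (witness j=3)
  i=3: ✓ (witness j=4)
  i=4: ✓ (witness j=5)
  i=5: ✓ (witness j=6)
  i=6: ✓ (witness j=7)
  i=7: ✓ (witness j=8)
  i=8: ✓ (witness j=9)
  i=9: ✓ (witness j=10)
  i=10: ✗ (none in [11,11])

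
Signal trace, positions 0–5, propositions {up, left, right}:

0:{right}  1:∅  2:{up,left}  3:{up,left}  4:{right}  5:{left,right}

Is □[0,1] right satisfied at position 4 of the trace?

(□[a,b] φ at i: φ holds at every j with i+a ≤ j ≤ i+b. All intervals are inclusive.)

Check right at every j in [4,5]:
  j=4: true
  j=5: true
All positions satisfy it → formula holds.

True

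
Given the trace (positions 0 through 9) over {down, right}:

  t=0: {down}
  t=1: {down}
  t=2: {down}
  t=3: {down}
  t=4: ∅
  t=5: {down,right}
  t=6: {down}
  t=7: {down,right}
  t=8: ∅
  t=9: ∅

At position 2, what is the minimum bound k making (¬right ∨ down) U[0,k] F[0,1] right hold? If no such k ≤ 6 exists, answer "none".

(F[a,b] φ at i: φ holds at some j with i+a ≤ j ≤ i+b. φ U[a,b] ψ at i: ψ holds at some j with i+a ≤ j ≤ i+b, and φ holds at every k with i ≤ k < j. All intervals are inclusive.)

2

Need earliest j ≥ 2 with F[0,1] right, and (¬right ∨ down) at every k in [2,j-1].
  j=2: rhs fails.
  j=3: rhs fails.
  j=4: rhs holds; lhs holds on [2,3]. k = 2.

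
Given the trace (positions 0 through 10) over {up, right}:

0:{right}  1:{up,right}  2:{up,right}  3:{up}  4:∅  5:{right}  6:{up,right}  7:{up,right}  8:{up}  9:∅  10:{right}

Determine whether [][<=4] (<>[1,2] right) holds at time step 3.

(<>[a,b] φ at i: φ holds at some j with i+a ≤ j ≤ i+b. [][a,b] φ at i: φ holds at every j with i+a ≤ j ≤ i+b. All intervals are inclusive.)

Does not hold

Check <>[1,2] right at every j in [3,7]:
  j=3: holds (witness at 5)
  j=4: holds (witness at 5)
  j=5: holds (witness at 6)
  j=6: holds (witness at 7)
  j=7: fails (none in [8,9])
Fails at j=7 → formula fails.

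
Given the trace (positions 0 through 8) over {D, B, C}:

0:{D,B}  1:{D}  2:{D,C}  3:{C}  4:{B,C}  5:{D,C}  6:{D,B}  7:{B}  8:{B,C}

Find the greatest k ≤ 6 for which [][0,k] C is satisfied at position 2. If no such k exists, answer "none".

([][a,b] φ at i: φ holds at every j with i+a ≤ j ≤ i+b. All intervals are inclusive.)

C must hold from j=2 onward; find where it first fails.
  j=2: holds
  j=3: holds
  j=4: holds
  j=5: holds
  j=6: fails
Holds on [2,5], so largest k = 3.

3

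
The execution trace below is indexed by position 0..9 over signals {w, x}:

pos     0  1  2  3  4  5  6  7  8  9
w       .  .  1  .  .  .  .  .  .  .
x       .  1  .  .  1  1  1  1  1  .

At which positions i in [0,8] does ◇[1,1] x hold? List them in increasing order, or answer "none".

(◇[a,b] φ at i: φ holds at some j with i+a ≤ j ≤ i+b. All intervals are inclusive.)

Evaluate at each i in [0,8]:
  i=0: ✓ (witness j=1)
  i=1: ✗ (none in [2,2])
  i=2: ✗ (none in [3,3])
  i=3: ✓ (witness j=4)
  i=4: ✓ (witness j=5)
  i=5: ✓ (witness j=6)
  i=6: ✓ (witness j=7)
  i=7: ✓ (witness j=8)
  i=8: ✗ (none in [9,9])

0, 3, 4, 5, 6, 7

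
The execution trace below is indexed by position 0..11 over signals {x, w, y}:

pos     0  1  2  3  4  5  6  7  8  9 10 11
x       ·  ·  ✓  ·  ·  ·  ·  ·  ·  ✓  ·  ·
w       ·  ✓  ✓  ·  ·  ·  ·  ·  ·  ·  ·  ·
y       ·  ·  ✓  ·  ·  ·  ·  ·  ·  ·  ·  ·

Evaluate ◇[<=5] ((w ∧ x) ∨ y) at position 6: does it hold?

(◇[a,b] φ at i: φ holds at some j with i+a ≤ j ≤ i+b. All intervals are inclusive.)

Check ((w ∧ x) ∨ y) at each j in [6,11]:
  j=6: false
  j=7: false
  j=8: false
  j=9: false
  j=10: false
  j=11: false
No position in the window satisfies it → formula fails.

No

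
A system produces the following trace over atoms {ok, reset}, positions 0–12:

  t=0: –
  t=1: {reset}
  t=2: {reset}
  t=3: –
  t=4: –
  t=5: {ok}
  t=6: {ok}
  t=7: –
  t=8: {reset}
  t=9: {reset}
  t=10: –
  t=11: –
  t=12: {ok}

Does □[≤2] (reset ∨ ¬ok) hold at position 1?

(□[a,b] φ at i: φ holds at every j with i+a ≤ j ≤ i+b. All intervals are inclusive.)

Yes

Check (reset ∨ ¬ok) at every j in [1,3]:
  j=1: true
  j=2: true
  j=3: true
All positions satisfy it → formula holds.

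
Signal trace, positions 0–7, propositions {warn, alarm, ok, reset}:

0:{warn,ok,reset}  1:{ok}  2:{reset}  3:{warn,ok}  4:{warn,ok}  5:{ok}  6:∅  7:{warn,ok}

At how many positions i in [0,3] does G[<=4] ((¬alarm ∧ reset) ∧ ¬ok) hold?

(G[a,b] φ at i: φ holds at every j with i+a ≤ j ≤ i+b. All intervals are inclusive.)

0

Evaluate at each i in [0,3]:
  i=0: ✗ (fails at j=0)
  i=1: ✗ (fails at j=1)
  i=2: ✗ (fails at j=3)
  i=3: ✗ (fails at j=3)
Positions where it holds: {} → 0.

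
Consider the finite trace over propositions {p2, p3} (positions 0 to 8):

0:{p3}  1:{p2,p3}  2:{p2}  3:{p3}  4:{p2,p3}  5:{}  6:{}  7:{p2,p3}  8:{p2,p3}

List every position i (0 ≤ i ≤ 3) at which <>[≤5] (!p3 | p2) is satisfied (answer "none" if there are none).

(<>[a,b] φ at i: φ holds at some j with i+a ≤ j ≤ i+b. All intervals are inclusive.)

Evaluate at each i in [0,3]:
  i=0: ✓ (witness j=1)
  i=1: ✓ (witness j=1)
  i=2: ✓ (witness j=2)
  i=3: ✓ (witness j=4)

0, 1, 2, 3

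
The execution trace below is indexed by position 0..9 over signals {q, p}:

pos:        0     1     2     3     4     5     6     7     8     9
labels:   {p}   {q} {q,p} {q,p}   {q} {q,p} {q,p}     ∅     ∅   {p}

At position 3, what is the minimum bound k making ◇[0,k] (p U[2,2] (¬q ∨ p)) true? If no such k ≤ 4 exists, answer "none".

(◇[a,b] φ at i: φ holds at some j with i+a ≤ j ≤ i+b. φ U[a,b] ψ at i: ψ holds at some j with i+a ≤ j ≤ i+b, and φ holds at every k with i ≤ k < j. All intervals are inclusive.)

2

Scan j = 3,4,… for (p U[2,2] (¬q ∨ p)):
  j=3: fails
  j=4: fails
  j=5: holds
First hit at j=5, so smallest k = 5-3 = 2.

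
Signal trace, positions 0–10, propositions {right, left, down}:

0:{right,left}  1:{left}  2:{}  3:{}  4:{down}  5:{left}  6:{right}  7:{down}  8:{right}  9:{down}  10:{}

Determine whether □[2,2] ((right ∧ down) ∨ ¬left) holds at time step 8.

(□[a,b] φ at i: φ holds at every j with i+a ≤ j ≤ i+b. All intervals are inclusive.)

Holds

Check ((right ∧ down) ∨ ¬left) at every j in [10,10]:
  j=10: true
All positions satisfy it → formula holds.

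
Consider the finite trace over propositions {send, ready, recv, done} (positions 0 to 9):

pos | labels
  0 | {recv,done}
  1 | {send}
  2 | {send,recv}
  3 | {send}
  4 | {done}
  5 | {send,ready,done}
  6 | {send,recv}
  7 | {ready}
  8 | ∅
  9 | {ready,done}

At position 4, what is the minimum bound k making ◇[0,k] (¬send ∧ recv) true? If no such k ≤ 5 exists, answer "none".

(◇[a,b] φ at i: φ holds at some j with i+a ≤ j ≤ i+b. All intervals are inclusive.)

none

Scan j = 4,5,… for (¬send ∧ recv):
  j=4: fails
  j=5: fails
  j=6: fails
  j=7: fails
  j=8: fails
  j=9: fails
No j in [4,9] satisfies it → none.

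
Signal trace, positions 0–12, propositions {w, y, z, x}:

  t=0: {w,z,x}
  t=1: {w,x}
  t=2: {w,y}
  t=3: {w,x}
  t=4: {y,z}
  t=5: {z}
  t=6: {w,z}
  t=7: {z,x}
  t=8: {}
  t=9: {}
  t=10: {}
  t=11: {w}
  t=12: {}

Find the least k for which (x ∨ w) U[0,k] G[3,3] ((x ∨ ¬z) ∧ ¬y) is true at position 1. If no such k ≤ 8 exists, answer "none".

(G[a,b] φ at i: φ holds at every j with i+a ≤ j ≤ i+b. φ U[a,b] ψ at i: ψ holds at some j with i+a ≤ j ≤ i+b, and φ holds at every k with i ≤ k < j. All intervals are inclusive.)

3

Need earliest j ≥ 1 with G[3,3] ((x ∨ ¬z) ∧ ¬y), and (x ∨ w) at every k in [1,j-1].
  j=1: rhs fails.
  j=2: rhs fails.
  j=3: rhs fails.
  j=4: rhs holds; lhs holds on [1,3]. k = 3.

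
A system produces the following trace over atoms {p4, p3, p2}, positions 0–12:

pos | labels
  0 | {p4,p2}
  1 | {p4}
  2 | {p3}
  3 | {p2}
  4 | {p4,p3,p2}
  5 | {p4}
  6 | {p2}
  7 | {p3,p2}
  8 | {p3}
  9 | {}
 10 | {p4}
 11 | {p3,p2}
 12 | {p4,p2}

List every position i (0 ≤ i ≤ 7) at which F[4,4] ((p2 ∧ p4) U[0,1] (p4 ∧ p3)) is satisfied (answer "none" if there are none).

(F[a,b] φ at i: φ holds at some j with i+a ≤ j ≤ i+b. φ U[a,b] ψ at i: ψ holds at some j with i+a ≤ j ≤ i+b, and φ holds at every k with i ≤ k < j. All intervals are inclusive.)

Evaluate at each i in [0,7]:
  i=0: ✓ (witness j=4)
  i=1: ✗ (none in [5,5])
  i=2: ✗ (none in [6,6])
  i=3: ✗ (none in [7,7])
  i=4: ✗ (none in [8,8])
  i=5: ✗ (none in [9,9])
  i=6: ✗ (none in [10,10])
  i=7: ✗ (none in [11,11])

0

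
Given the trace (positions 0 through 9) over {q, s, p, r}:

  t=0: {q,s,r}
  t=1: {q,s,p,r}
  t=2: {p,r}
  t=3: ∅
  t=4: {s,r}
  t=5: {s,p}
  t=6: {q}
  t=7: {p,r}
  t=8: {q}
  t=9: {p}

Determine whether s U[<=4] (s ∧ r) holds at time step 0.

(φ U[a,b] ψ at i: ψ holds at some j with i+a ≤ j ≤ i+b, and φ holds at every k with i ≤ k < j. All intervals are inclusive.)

True

Need some j in [0,4] with (s ∧ r), and s at every k in [0,j-1].
  j=0: (s ∧ r) holds; no prefix to check → satisfied.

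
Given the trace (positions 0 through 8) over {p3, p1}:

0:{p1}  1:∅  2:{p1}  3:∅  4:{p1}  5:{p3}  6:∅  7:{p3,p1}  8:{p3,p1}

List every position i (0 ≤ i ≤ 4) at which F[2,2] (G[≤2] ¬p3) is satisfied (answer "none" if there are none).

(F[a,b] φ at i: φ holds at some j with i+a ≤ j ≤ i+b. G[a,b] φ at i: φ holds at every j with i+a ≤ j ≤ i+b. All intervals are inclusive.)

Evaluate at each i in [0,4]:
  i=0: ✓ (witness j=2)
  i=1: ✗ (none in [3,3])
  i=2: ✗ (none in [4,4])
  i=3: ✗ (none in [5,5])
  i=4: ✗ (none in [6,6])

0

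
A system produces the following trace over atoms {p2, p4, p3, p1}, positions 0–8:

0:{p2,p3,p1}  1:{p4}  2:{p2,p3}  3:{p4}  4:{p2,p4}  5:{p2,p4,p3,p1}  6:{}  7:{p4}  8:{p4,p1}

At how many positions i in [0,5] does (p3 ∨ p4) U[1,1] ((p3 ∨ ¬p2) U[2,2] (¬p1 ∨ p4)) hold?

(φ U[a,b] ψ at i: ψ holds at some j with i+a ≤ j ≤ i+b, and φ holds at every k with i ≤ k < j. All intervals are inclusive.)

Evaluate at each i in [0,5]:
  i=0: ✓ (rhs at j=1; lhs holds on [0,0])
  i=1: ✓ (rhs at j=2; lhs holds on [1,1])
  i=2: ✗ (no rhs in [3,3])
  i=3: ✗ (no rhs in [4,4])
  i=4: ✓ (rhs at j=5; lhs holds on [4,4])
  i=5: ✓ (rhs at j=6; lhs holds on [5,5])
Positions where it holds: {0, 1, 4, 5} → 4.

4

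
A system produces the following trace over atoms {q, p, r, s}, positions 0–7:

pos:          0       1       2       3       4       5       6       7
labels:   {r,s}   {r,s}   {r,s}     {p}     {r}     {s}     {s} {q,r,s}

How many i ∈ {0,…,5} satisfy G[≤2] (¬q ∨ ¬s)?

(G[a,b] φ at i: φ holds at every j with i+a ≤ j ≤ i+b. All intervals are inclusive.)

Evaluate at each i in [0,5]:
  i=0: ✓ (all of [0,2])
  i=1: ✓ (all of [1,3])
  i=2: ✓ (all of [2,4])
  i=3: ✓ (all of [3,5])
  i=4: ✓ (all of [4,6])
  i=5: ✗ (fails at j=7)
Positions where it holds: {0, 1, 2, 3, 4} → 5.

5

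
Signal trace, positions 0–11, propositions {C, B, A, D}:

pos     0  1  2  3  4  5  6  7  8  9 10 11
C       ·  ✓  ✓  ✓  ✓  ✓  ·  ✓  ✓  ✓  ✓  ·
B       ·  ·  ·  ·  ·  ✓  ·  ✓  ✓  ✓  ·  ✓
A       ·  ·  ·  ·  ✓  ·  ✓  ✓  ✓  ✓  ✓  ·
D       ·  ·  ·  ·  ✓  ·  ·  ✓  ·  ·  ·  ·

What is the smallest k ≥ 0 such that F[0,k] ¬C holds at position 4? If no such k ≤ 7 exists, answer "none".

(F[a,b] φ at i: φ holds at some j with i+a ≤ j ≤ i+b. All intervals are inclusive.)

Scan j = 4,5,… for ¬C:
  j=4: fails
  j=5: fails
  j=6: holds
First hit at j=6, so smallest k = 6-4 = 2.

2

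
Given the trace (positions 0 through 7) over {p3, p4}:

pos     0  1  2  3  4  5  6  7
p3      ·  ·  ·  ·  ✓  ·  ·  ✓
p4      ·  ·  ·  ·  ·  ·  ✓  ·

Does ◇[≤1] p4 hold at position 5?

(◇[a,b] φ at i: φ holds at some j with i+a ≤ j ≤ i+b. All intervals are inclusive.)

True

Check p4 at each j in [5,6]:
  j=5: false
  j=6: true
Found at j=6 → formula holds.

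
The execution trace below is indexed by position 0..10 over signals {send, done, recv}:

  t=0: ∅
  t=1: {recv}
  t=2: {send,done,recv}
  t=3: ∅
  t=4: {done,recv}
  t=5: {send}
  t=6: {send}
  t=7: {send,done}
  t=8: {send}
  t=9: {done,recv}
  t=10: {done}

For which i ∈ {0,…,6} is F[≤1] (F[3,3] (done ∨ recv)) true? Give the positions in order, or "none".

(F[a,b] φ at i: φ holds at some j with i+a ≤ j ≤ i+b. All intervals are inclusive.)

Evaluate at each i in [0,6]:
  i=0: ✓ (witness j=1)
  i=1: ✓ (witness j=1)
  i=2: ✗ (none in [2,3])
  i=3: ✓ (witness j=4)
  i=4: ✓ (witness j=4)
  i=5: ✓ (witness j=6)
  i=6: ✓ (witness j=6)

0, 1, 3, 4, 5, 6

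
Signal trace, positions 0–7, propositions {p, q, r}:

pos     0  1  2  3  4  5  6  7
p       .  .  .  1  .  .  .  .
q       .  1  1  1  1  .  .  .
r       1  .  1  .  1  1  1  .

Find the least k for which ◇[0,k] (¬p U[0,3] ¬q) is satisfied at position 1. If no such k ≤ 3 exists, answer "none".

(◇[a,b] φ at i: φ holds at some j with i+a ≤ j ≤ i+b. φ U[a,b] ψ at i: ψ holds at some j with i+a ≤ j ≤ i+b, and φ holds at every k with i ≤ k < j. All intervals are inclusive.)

Scan j = 1,2,… for (¬p U[0,3] ¬q):
  j=1: fails
  j=2: fails
  j=3: fails
  j=4: holds
First hit at j=4, so smallest k = 4-1 = 3.

3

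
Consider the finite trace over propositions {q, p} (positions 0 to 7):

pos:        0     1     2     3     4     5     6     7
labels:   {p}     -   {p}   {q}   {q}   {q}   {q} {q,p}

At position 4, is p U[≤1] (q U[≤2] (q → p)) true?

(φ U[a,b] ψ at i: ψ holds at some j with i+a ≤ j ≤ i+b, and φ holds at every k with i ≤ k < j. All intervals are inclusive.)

No

Need some j in [4,5] with (q U[≤2] (q → p)), and p at every k in [4,j-1].
  j=4: (q U[≤2] (q → p)) — fails.
  j=5: (q U[≤2] (q → p)) holds, but p fails at k=4 → not this j.
No j in the window works → until fails.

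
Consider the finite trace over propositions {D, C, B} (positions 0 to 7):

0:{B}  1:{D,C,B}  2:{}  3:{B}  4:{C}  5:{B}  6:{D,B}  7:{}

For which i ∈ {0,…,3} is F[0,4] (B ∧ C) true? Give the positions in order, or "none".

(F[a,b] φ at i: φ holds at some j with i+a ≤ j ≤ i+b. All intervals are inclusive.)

0, 1

Evaluate at each i in [0,3]:
  i=0: ✓ (witness j=1)
  i=1: ✓ (witness j=1)
  i=2: ✗ (none in [2,6])
  i=3: ✗ (none in [3,7])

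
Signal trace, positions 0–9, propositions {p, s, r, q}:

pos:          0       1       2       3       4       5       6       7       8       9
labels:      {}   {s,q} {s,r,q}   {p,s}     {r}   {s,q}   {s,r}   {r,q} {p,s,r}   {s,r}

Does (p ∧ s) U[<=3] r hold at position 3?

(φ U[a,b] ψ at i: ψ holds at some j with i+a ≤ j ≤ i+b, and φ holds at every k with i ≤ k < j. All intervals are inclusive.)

Yes

Need some j in [3,6] with r, and (p ∧ s) at every k in [3,j-1].
  j=3: r false.
  j=4: r holds; (p ∧ s) holds at every k in [3,3] → satisfied.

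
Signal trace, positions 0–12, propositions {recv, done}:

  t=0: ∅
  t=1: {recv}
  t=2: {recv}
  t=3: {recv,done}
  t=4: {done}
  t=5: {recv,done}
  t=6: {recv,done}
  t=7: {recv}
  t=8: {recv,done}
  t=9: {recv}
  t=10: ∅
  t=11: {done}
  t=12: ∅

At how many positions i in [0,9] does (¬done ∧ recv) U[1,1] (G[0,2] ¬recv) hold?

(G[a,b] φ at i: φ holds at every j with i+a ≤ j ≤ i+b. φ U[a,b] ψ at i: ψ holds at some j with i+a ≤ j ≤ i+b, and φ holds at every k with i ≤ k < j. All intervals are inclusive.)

1

Evaluate at each i in [0,9]:
  i=0: ✗ (no rhs in [1,1])
  i=1: ✗ (no rhs in [2,2])
  i=2: ✗ (no rhs in [3,3])
  i=3: ✗ (no rhs in [4,4])
  i=4: ✗ (no rhs in [5,5])
  i=5: ✗ (no rhs in [6,6])
  i=6: ✗ (no rhs in [7,7])
  i=7: ✗ (no rhs in [8,8])
  i=8: ✗ (no rhs in [9,9])
  i=9: ✓ (rhs at j=10; lhs holds on [9,9])
Positions where it holds: {9} → 1.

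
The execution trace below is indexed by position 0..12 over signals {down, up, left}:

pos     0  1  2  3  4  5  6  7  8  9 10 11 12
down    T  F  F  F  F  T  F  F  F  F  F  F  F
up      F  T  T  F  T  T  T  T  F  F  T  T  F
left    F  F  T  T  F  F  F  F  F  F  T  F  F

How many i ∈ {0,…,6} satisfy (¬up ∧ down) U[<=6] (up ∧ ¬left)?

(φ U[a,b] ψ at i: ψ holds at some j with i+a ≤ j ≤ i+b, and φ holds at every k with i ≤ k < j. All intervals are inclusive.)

Evaluate at each i in [0,6]:
  i=0: ✓ (rhs at j=1; lhs holds on [0,0])
  i=1: ✓ (rhs at j=1)
  i=2: ✗ (lhs fails at k=2 before rhs at j=4)
  i=3: ✗ (lhs fails at k=3 before rhs at j=4)
  i=4: ✓ (rhs at j=4)
  i=5: ✓ (rhs at j=5)
  i=6: ✓ (rhs at j=6)
Positions where it holds: {0, 1, 4, 5, 6} → 5.

5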